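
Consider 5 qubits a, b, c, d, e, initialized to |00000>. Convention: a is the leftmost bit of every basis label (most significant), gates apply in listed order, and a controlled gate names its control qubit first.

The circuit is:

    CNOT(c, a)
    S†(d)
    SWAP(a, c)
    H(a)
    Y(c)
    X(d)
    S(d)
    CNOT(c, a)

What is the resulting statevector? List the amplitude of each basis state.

The resulting statevector has amplitude -sqrt(2)/2 on |00110>, -sqrt(2)/2 on |10110>, and 0 on every other basis state.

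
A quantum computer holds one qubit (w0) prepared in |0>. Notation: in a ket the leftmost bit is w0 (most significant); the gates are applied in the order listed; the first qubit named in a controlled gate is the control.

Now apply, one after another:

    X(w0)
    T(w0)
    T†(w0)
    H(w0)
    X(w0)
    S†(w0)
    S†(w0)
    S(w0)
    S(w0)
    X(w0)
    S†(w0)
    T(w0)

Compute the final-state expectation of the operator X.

In the final state, X has expectation -sqrt(2)/2. Key observation: the block from step 5 through step 10 cancels to the identity and can be dropped.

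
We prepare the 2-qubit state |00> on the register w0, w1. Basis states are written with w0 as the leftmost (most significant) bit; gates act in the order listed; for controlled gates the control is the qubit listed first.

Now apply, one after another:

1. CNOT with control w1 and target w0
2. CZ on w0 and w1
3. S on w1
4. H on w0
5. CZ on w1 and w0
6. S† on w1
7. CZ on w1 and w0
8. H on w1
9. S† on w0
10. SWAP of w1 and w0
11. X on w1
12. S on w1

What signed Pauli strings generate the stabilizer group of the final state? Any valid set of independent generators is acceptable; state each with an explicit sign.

The final state is stabilized by the group generated by +XI, -IX; other independent generating sets are equally valid.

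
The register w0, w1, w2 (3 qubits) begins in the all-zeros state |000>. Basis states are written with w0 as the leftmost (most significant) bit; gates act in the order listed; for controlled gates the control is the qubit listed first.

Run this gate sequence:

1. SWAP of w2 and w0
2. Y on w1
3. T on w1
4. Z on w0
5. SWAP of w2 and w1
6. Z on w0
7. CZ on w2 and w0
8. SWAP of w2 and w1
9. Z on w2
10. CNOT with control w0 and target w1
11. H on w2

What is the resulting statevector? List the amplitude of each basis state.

After the circuit, the state carries amplitude sqrt(2)*exp(3*I*pi/4)/2 on |010>, sqrt(2)*exp(3*I*pi/4)/2 on |011>, and 0 on every other basis state.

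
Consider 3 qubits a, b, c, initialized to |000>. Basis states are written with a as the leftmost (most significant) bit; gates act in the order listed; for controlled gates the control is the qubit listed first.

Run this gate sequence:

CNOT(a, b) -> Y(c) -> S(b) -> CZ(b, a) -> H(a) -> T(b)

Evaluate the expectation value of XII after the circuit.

The observable XII averages to 1.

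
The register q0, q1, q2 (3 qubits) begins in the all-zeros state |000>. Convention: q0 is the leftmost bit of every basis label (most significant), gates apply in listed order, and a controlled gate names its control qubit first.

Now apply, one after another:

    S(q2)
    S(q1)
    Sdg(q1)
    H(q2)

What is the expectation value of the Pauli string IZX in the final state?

The expectation value of IZX is 1. Key observation: the block from step 2 through step 3 cancels to the identity and can be dropped.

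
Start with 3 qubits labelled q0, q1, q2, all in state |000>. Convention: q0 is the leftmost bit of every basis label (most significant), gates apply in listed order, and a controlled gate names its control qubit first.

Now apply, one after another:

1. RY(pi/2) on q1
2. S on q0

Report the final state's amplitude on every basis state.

The final amplitudes are sqrt(2)/2 on |000>, sqrt(2)/2 on |010>, and 0 on every other basis state.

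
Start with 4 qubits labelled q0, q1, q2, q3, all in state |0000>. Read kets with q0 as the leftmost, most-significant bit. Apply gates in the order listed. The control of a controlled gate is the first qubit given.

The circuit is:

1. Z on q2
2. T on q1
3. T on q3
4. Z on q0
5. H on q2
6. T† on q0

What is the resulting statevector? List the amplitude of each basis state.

After the circuit, the state carries amplitude sqrt(2)/2 on |0000>, sqrt(2)/2 on |0010>, and 0 on every other basis state.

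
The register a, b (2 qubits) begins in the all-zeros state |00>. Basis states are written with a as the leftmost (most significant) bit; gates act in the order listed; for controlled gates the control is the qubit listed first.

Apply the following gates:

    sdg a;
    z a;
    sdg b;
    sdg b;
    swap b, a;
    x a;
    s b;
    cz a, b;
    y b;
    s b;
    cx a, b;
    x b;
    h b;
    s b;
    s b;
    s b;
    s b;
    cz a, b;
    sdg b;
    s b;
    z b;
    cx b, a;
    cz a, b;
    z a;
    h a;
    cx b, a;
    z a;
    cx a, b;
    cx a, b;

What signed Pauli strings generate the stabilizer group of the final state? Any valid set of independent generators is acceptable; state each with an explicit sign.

The stabilizer group can be generated by +XZ, +ZX, among other valid generating sets. Key observation: the block from step 14 through step 17 cancels to the identity and can be dropped.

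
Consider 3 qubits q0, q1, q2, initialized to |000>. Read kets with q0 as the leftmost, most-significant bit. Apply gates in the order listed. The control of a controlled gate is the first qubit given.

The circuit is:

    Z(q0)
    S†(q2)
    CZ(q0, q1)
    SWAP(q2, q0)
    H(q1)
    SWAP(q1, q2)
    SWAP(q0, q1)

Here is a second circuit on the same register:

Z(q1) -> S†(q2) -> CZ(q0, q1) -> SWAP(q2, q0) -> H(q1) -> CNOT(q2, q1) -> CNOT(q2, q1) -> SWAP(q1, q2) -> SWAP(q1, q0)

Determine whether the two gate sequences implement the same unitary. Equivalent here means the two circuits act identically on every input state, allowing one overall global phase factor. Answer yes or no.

No — the two circuits implement different unitaries, even allowing a global phase.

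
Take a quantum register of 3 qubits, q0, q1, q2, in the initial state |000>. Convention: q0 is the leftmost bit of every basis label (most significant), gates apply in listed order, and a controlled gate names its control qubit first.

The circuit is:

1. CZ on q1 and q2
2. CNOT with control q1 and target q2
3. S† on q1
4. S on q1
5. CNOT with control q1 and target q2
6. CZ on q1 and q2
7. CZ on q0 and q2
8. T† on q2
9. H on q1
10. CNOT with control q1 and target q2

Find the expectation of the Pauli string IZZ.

The observable IZZ averages to 1. Key observation: gates 1-6 undo each other exactly, leaving only the rest of the circuit to track.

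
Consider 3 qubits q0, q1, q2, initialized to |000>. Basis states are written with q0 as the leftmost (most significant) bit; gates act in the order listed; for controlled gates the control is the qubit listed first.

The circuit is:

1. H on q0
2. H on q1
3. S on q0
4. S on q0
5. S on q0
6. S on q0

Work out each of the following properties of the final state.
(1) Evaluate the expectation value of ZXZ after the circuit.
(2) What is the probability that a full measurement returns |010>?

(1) The observable ZXZ averages to 0. Key observation: steps 3-6 multiply out to the identity, so the circuit reduces to the remaining gates.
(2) A full measurement returns |010> with probability 1/4.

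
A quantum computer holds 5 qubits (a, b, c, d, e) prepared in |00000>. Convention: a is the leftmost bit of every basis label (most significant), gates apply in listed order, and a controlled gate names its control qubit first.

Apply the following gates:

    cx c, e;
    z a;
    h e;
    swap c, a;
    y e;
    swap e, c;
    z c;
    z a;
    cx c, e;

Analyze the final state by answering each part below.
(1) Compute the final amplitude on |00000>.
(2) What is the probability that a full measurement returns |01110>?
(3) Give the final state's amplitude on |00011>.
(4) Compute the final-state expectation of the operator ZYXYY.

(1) The amplitude on |00000> is -sqrt(2)*I/2.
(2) Outcome |01110> occurs with probability 0.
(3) The final state's coefficient on |00011> equals 0.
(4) The expectation value of ZYXYY is 0.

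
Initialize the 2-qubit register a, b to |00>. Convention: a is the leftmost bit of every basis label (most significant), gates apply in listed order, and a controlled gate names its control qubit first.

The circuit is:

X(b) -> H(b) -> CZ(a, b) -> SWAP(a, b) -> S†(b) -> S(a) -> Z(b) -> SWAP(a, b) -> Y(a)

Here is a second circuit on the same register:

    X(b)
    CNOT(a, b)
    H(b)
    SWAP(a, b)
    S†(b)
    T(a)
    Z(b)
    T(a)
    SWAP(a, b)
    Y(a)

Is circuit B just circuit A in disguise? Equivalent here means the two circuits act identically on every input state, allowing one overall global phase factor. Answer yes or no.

Yes — the two circuits implement the same unitary up to a global phase.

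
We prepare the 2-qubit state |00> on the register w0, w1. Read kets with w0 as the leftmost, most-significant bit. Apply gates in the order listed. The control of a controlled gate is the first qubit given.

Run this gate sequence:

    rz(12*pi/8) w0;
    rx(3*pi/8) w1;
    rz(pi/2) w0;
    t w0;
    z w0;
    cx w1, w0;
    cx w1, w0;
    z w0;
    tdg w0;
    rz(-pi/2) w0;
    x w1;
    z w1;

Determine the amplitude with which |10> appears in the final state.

The amplitude on |10> is 0. Key observation: steps 3-10 multiply out to the identity, so the circuit reduces to the remaining gates.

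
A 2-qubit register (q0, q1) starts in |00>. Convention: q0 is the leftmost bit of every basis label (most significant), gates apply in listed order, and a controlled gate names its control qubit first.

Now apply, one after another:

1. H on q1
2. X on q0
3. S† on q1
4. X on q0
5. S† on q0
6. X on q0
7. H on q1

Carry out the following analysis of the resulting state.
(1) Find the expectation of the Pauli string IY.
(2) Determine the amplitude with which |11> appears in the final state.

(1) The expectation value of IY is 1.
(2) The amplitude on |11> is 1/2 + I/2.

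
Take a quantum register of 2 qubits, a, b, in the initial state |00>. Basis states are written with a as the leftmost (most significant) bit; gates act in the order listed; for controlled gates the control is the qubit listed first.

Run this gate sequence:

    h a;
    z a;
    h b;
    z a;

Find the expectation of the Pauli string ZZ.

In the final state, ZZ has expectation 0.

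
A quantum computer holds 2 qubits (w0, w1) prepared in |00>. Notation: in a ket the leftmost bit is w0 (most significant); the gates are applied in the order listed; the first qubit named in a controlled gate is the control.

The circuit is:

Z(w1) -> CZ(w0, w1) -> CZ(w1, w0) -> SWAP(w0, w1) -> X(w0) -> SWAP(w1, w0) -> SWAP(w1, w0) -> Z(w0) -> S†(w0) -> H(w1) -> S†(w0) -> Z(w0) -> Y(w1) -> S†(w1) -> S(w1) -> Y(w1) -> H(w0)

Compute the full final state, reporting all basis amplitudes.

The resulting statevector has amplitude -1/2 on |00>, -1/2 on |01>, 1/2 on |10>, 1/2 on |11>. Key observation: steps 13-16 multiply out to the identity, so the circuit reduces to the remaining gates.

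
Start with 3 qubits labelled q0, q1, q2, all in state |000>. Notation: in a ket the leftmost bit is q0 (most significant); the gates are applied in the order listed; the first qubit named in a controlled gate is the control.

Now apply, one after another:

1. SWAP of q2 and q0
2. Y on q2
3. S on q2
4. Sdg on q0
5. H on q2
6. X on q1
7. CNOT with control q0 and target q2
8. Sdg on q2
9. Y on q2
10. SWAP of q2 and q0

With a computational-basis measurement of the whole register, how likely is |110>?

The probability of measuring |110> is 1/2.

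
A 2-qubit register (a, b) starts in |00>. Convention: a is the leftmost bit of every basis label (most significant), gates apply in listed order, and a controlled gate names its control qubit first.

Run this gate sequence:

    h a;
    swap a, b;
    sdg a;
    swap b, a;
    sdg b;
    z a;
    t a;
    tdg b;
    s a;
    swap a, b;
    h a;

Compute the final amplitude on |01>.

The amplitude on |01> is -exp(3*I*pi/4)/2.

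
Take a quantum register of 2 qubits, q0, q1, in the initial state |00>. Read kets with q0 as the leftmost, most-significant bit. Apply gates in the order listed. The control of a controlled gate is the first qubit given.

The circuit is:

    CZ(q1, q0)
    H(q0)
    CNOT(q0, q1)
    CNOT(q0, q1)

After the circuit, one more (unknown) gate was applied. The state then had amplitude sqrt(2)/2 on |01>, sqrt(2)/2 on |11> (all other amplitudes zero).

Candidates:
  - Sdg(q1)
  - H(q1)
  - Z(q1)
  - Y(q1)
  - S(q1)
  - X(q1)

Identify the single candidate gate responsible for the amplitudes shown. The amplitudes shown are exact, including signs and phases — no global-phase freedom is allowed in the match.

The unique candidate consistent with the amplitudes is X(q1). Key observation: the block from step 3 through step 4 cancels to the identity and can be dropped.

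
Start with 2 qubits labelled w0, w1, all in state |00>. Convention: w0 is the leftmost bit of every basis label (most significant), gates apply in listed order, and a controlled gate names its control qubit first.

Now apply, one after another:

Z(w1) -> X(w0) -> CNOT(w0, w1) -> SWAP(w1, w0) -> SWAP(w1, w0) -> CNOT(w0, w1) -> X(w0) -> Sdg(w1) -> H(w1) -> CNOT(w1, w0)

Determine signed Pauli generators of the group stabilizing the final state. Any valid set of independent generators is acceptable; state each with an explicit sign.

One valid set of independent stabilizer generators is +XX, +ZZ (any independent generating set of the same group is equally correct). Key observation: steps 2-7 multiply out to the identity, so the circuit reduces to the remaining gates.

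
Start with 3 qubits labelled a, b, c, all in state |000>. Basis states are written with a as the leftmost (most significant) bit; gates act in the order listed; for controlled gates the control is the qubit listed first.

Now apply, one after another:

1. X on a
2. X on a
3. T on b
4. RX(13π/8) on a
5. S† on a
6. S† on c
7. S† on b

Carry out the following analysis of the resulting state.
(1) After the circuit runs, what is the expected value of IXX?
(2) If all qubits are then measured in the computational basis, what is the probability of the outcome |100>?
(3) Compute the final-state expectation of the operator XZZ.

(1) In the final state, IXX has expectation 0. Key observation: the block from step 1 through step 2 cancels to the identity and can be dropped.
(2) The probability of measuring |100> is sin(3*pi/16)**2.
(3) The observable XZZ averages to sqrt(sqrt(2) + 2)/2.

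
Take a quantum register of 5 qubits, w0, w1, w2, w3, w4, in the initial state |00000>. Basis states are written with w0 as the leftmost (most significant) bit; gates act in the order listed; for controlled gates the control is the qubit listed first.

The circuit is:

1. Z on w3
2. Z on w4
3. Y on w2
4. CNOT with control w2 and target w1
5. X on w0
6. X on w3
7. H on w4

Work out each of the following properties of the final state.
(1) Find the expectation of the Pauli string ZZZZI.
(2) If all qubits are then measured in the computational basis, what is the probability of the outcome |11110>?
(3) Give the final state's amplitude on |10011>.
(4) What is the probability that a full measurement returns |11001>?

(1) The expectation value of ZZZZI is 1.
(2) A full measurement returns |11110> with probability 1/2.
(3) The amplitude on |10011> is 0.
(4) A full measurement returns |11001> with probability 0.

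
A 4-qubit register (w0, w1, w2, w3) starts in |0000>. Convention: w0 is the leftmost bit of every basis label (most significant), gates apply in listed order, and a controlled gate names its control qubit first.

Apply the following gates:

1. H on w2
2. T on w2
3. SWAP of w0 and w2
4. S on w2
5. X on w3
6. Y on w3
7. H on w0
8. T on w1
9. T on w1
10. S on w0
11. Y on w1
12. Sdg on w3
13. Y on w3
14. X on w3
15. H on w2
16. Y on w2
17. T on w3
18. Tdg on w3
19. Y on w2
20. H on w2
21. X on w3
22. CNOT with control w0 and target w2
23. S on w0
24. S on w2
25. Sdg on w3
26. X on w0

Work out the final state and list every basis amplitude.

The final amplitudes are -I/2 + exp(3*I*pi/4)/2 on |0111>, 1/2 + exp(I*pi/4)/2 on |1101>, and 0 on every other basis state. Key observation: the block from step 14 through step 21 cancels to the identity and can be dropped.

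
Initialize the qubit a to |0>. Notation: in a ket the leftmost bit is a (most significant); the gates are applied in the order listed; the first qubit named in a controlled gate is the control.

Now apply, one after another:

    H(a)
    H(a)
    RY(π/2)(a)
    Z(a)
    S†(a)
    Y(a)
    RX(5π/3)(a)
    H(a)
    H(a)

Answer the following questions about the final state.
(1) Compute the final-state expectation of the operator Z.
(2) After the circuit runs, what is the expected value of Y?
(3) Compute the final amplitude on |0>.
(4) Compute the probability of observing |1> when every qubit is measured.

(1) The observable Z averages to -sqrt(3)/2.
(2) The observable Y averages to 1/2.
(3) The final state's coefficient on |0> equals -sqrt(6)/4 + sqrt(2)/4.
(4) The probability of measuring |1> is sqrt(3)/4 + 1/2.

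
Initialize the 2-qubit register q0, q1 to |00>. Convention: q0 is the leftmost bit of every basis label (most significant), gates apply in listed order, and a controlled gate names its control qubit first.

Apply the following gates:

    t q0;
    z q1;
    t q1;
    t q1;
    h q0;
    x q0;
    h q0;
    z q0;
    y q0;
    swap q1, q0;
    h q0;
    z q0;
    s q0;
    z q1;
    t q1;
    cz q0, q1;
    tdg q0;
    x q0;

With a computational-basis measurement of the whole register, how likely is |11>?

A full measurement returns |11> with probability 1/2. Key observation: steps 5-8 multiply out to the identity, so the circuit reduces to the remaining gates.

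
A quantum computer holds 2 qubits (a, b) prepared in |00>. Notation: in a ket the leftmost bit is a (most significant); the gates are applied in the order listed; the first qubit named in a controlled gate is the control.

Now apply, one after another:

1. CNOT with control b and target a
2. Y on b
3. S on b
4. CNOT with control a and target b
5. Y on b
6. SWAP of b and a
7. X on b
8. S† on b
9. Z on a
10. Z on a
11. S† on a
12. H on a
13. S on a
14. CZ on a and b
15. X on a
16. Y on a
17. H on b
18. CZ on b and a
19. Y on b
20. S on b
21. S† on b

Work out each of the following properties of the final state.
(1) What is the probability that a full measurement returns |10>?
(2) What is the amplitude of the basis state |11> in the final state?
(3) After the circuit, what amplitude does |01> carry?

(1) A full measurement returns |10> with probability 1/4.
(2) The final state's coefficient on |11> equals I/2.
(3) The final state's coefficient on |01> equals 1/2.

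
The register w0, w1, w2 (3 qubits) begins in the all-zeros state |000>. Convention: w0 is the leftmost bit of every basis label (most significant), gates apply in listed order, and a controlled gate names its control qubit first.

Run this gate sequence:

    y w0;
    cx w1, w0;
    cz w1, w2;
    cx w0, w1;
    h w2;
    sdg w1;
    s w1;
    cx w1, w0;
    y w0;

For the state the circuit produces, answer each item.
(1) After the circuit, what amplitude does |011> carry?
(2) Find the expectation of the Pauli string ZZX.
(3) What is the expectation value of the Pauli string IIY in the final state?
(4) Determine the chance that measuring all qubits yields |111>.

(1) |011> carries amplitude 0 in the final state.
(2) The expectation value of ZZX is 1.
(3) The observable IIY averages to 0.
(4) A full measurement returns |111> with probability 1/2.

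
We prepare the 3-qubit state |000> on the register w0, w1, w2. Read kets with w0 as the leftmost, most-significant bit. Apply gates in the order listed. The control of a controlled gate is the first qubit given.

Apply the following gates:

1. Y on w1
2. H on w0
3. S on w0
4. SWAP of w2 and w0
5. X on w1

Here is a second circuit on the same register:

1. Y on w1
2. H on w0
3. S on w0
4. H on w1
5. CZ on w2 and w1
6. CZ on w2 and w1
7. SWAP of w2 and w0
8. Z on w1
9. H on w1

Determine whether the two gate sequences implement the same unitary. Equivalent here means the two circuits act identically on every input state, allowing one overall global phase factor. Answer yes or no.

Yes: on every input state the two circuits agree up to one overall phase factor.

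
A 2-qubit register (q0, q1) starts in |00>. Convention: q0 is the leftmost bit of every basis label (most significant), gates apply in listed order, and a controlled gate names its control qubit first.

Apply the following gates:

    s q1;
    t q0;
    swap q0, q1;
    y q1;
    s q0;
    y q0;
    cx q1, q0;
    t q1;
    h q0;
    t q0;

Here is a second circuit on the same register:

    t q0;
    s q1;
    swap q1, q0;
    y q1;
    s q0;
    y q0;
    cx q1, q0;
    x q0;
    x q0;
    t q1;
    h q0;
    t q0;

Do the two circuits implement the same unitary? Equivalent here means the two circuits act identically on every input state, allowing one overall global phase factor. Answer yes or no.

Yes: on every input state the two circuits agree up to one overall phase factor.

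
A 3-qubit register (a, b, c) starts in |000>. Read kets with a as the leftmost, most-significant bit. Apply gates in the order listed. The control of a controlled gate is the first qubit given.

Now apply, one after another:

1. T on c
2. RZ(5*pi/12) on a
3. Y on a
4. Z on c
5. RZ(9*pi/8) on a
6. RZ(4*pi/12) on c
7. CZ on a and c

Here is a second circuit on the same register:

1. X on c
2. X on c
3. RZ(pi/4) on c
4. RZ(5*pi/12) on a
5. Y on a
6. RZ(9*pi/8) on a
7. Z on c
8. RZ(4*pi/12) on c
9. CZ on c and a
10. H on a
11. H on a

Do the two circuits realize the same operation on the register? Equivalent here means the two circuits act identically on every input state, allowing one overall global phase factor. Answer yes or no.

Yes, they are equivalent — the unitaries differ by at most a global phase.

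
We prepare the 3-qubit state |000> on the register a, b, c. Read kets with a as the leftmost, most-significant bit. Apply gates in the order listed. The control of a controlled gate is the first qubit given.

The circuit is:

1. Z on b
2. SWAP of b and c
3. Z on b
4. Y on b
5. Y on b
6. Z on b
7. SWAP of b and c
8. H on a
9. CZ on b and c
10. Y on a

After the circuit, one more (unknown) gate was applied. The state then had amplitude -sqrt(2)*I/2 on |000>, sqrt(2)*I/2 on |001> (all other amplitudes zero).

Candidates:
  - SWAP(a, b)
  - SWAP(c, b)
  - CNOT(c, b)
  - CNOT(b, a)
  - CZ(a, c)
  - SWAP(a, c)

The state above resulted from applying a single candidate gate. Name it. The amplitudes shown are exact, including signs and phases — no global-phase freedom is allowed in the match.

The applied gate was SWAP(a, c). Key observation: steps 2-7 multiply out to the identity, so the circuit reduces to the remaining gates.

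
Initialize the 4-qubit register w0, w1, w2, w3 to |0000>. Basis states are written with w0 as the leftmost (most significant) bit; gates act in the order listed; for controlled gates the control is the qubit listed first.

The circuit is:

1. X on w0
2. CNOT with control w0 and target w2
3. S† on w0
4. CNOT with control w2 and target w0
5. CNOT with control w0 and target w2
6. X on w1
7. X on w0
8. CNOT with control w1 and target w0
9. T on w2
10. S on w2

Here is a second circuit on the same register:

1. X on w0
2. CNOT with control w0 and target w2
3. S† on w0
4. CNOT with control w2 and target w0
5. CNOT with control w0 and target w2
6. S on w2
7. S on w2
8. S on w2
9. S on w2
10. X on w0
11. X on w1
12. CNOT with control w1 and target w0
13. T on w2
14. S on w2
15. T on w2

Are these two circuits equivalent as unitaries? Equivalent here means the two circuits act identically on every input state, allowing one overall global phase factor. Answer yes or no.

No — the two circuits implement different unitaries, even allowing a global phase.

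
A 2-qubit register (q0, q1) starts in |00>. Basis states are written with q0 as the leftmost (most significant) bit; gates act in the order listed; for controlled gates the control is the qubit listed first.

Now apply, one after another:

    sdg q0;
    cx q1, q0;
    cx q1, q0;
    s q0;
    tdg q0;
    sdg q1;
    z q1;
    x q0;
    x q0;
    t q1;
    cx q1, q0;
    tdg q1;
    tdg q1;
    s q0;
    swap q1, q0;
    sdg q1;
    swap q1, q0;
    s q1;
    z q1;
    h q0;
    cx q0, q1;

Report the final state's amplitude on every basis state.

The final amplitudes are sqrt(2)/2 on |00>, 0 on |01>, 0 on |10>, sqrt(2)/2 on |11>. Key observation: steps 1-4 multiply out to the identity, so the circuit reduces to the remaining gates.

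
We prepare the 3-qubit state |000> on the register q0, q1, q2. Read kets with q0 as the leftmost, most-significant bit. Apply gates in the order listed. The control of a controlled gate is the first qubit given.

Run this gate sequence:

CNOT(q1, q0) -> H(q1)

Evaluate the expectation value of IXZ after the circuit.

The expectation value of IXZ is 1.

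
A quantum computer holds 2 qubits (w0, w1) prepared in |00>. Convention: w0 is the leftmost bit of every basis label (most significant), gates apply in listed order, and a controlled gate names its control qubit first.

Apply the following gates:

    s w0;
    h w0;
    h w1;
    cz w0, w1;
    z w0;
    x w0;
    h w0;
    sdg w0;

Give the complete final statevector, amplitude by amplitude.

The resulting statevector has amplitude 0 on |00>, sqrt(2)/2 on |01>, sqrt(2)*I/2 on |10>, 0 on |11>.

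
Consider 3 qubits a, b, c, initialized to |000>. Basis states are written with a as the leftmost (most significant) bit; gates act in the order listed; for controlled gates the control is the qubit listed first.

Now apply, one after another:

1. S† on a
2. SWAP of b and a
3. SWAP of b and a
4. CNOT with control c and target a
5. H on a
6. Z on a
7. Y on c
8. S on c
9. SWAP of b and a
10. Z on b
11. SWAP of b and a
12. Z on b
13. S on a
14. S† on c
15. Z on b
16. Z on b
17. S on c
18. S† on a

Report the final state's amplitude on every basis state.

The final amplitudes are -sqrt(2)/2 on |001>, -sqrt(2)/2 on |101>, and 0 on every other basis state. Key observation: steps 13-18 multiply out to the identity, so the circuit reduces to the remaining gates.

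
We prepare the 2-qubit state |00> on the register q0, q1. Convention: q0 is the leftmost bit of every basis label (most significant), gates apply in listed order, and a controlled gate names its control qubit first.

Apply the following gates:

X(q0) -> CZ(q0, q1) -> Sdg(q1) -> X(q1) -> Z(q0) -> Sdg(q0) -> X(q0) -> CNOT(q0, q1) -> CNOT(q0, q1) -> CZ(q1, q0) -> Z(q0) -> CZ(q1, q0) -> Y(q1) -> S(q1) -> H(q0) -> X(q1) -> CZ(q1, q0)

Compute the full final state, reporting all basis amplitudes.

The final amplitudes are 0 on |00>, sqrt(2)/2 on |01>, 0 on |10>, -sqrt(2)/2 on |11>. Key observation: gates 8-9 undo each other exactly, leaving only the rest of the circuit to track.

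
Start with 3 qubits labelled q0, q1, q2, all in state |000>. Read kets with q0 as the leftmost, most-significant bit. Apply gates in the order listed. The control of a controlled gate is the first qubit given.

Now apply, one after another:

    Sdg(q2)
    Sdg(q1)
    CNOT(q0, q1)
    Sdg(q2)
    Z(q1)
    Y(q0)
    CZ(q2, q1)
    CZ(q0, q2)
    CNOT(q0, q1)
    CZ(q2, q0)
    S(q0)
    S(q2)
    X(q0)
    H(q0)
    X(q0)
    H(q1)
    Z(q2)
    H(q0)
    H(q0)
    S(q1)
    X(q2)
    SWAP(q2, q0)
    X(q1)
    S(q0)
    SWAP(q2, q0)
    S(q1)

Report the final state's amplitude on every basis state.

The resulting statevector has amplitude 0 on |000>, -1/2 on |001>, 0 on |010>, 1/2 on |011>, 0 on |100>, -1/2 on |101>, 0 on |110>, 1/2 on |111>. Key observation: the block from step 18 through step 19 cancels to the identity and can be dropped.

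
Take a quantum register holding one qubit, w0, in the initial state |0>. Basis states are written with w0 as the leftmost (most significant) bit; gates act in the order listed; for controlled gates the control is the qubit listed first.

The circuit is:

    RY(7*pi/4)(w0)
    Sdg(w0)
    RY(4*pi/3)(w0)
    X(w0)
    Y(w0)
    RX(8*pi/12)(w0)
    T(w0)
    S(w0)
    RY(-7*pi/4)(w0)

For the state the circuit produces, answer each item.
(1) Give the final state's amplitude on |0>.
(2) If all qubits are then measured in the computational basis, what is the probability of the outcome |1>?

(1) The amplitude on |0> is 3/8 - 3*sqrt(2)*exp(I*pi/4)/16 - sqrt(6)*(1 + I)/16 - sqrt(6)*exp(3*I*pi/4)/16 - exp(3*I*pi/4)/8 + sqrt(2)*exp(3*I*pi/4)/16 + sqrt(2)*(3 + I)/16 + sqrt(6)*exp(I*pi/4)/16 + I/8 + 3*exp(I*pi/4)/8.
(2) The probability of measuring |1> is -3*sqrt(6)/32 - sqrt(2)/16 + sqrt(3)/8 + 7/16.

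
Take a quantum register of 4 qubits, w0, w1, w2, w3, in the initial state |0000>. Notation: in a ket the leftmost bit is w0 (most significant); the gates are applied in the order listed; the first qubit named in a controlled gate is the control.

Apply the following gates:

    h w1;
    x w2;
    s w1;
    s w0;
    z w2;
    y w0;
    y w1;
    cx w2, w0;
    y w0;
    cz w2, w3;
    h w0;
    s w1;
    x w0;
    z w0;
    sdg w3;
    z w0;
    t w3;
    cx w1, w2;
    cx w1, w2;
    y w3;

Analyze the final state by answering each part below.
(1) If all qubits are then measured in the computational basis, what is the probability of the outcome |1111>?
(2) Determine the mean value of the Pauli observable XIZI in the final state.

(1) A full measurement returns |1111> with probability 1/4. Key observation: the block from step 18 through step 19 cancels to the identity and can be dropped.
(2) The observable XIZI averages to 1.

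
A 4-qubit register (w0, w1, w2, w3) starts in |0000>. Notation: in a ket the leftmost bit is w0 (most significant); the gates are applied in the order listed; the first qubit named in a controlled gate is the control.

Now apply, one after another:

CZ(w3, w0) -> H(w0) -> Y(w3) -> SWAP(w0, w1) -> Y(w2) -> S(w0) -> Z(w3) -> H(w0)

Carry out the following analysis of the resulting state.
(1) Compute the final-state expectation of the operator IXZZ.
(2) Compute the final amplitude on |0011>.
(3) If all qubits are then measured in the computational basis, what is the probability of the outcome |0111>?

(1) In the final state, IXZZ has expectation 1.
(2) The amplitude on |0011> is 1/2.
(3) Outcome |0111> occurs with probability 1/4.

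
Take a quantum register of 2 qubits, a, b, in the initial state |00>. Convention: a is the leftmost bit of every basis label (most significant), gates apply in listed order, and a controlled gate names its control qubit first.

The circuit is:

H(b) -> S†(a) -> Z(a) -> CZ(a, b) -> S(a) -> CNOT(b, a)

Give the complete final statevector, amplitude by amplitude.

The resulting statevector has amplitude sqrt(2)/2 on |00>, 0 on |01>, 0 on |10>, sqrt(2)/2 on |11>.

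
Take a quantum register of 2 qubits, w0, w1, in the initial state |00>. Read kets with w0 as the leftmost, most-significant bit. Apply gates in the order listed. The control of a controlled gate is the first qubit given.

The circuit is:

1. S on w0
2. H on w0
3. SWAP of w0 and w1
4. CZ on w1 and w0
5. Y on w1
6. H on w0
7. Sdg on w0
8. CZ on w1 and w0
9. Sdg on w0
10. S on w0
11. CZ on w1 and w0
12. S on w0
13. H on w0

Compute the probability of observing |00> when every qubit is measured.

Outcome |00> occurs with probability 1/2. Key observation: steps 6-13 multiply out to the identity, so the circuit reduces to the remaining gates.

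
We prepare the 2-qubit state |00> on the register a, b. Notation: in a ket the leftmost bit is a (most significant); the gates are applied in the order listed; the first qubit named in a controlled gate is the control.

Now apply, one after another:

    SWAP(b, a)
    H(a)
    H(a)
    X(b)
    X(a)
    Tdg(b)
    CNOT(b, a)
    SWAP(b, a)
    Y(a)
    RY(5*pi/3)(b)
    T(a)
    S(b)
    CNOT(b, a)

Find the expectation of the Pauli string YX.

The observable YX averages to -sqrt(3)/2. Key observation: the block from step 2 through step 3 cancels to the identity and can be dropped.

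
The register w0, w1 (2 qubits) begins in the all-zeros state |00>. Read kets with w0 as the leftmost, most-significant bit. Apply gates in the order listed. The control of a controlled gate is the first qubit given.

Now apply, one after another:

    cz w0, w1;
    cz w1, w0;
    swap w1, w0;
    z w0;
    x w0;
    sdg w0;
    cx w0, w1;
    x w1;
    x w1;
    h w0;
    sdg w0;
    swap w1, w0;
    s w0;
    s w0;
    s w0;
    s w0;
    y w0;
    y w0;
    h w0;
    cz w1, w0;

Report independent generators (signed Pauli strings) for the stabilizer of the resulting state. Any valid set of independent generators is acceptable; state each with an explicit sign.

The final state is stabilized by the group generated by -XZ, +ZY; other independent generating sets are equally valid. Key observation: gates 13-16 undo each other exactly, leaving only the rest of the circuit to track.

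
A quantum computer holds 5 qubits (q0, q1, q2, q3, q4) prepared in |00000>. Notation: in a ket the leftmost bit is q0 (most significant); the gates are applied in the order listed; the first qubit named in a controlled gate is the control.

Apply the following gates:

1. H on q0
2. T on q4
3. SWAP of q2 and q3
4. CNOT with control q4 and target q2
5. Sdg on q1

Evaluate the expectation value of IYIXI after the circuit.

In the final state, IYIXI has expectation 0.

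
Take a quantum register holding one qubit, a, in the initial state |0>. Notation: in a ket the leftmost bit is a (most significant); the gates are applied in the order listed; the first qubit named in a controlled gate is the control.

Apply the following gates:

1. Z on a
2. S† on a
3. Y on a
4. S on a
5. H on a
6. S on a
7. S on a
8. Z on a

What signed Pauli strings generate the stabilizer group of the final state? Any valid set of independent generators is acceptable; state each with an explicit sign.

The final state is stabilized by the group generated by -X; other independent generating sets are equally valid.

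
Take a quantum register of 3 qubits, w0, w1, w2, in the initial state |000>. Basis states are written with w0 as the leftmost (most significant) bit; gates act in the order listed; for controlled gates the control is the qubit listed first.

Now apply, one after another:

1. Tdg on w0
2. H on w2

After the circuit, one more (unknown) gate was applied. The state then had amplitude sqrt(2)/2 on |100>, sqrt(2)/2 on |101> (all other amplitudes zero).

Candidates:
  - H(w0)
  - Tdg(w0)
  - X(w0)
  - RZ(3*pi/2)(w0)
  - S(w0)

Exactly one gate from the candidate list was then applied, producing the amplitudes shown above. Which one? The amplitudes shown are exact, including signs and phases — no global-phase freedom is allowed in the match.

It was X(w0) that produced the state shown.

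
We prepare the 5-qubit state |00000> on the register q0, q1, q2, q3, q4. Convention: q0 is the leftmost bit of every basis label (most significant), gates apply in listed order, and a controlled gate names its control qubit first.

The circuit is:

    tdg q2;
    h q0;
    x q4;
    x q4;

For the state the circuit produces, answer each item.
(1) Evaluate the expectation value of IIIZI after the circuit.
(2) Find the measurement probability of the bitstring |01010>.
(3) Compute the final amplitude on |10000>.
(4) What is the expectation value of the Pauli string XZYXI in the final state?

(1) In the final state, IIIZI has expectation 1. Key observation: steps 3-4 multiply out to the identity, so the circuit reduces to the remaining gates.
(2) Outcome |01010> occurs with probability 0.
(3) The amplitude on |10000> is sqrt(2)/2.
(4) In the final state, XZYXI has expectation 0.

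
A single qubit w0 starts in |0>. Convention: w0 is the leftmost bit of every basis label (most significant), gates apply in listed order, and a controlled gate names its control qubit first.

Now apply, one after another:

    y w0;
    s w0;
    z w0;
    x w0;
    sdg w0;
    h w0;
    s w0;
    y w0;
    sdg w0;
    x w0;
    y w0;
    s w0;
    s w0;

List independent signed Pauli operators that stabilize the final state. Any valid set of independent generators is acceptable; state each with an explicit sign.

The final state is stabilized by the group generated by +X; other independent generating sets are equally valid.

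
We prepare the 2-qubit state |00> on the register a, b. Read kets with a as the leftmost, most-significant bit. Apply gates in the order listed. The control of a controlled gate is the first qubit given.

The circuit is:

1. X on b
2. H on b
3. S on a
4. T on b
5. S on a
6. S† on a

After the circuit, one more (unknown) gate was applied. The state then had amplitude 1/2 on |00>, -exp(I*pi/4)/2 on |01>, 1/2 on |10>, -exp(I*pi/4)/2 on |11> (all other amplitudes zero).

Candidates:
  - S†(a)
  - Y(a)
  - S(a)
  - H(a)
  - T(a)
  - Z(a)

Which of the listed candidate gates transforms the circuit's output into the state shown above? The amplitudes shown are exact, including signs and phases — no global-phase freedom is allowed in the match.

The applied gate was H(a). Key observation: the block from step 5 through step 6 cancels to the identity and can be dropped.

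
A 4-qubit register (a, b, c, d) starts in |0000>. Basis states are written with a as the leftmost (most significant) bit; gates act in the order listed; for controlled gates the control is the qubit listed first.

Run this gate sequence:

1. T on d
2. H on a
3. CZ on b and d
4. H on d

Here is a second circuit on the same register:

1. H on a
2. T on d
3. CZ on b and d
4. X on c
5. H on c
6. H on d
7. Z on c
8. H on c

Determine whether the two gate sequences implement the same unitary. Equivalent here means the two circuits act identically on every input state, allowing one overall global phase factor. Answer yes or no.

Yes — the two circuits implement the same unitary up to a global phase.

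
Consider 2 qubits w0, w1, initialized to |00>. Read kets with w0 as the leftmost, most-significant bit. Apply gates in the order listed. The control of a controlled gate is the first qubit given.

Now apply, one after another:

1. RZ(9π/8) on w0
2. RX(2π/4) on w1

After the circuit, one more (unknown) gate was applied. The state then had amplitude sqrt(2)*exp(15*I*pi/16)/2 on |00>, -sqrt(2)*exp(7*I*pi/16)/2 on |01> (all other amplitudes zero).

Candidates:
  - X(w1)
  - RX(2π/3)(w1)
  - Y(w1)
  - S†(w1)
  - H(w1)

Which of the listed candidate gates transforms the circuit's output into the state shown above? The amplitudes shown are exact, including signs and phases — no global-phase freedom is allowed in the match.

It was X(w1) that produced the state shown.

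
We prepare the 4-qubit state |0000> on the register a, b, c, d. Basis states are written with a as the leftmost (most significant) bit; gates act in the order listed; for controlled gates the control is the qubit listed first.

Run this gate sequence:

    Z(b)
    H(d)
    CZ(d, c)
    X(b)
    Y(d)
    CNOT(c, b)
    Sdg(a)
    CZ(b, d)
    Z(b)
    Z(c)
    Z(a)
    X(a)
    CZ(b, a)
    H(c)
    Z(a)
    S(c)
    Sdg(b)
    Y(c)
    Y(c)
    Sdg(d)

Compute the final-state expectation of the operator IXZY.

The observable IXZY averages to 0.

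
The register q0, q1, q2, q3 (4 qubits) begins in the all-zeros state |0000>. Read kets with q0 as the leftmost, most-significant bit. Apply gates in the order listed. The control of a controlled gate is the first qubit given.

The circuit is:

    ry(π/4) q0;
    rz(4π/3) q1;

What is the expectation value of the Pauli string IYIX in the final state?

In the final state, IYIX has expectation 0.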